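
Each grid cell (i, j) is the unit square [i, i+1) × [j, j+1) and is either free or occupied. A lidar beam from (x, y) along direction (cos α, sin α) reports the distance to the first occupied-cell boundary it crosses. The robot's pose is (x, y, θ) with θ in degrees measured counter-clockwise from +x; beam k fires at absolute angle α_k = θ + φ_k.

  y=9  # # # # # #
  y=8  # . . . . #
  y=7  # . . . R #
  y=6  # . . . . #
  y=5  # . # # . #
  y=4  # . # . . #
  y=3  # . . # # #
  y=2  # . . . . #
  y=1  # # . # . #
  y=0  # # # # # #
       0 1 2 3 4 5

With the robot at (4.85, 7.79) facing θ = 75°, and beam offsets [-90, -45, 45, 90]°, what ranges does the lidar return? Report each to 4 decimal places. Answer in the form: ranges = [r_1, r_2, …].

ranges = [0.1553, 0.1732, 1.3972, 3.9858]

beam 1: φ=-90°, α=345°
  dir = (cos 345°, sin 345°) = (0.9659, -0.2588); from cell (4,7)
  next x-line at t=0.1553, next y-line at t=3.0523; Δt_x=1.0353, Δt_y=3.8637
    x: enter (5,7) at t=0.1553 ← occupied
  → r_1 = 0.1553
beam 2: φ=-45°, α=30°
  dir = (cos 30°, sin 30°) = (0.8660, 0.5000); from cell (4,7)
  next x-line at t=0.1732, next y-line at t=0.4200; Δt_x=1.1547, Δt_y=2.0000
    x: enter (5,7) at t=0.1732 ← occupied
  → r_2 = 0.1732
beam 3: φ=45°, α=120°
  dir = (cos 120°, sin 120°) = (-0.5000, 0.8660); from cell (4,7)
  next x-line at t=1.7000, next y-line at t=0.2425; Δt_x=2.0000, Δt_y=1.1547
    y: enter (4,8) at t=0.2425
    y: enter (4,9) at t=1.3972 ← occupied
  → r_3 = 1.3972
beam 4: φ=90°, α=165°
  dir = (cos 165°, sin 165°) = (-0.9659, 0.2588); from cell (4,7)
  next x-line at t=0.8800, next y-line at t=0.8114; Δt_x=1.0353, Δt_y=3.8637
    y: enter (4,8) at t=0.8114
    x: enter (3,8) at t=0.8800
    x: enter (2,8) at t=1.9153
    x: enter (1,8) at t=2.9505
    x: enter (0,8) at t=3.9858 ← occupied
  → r_4 = 3.9858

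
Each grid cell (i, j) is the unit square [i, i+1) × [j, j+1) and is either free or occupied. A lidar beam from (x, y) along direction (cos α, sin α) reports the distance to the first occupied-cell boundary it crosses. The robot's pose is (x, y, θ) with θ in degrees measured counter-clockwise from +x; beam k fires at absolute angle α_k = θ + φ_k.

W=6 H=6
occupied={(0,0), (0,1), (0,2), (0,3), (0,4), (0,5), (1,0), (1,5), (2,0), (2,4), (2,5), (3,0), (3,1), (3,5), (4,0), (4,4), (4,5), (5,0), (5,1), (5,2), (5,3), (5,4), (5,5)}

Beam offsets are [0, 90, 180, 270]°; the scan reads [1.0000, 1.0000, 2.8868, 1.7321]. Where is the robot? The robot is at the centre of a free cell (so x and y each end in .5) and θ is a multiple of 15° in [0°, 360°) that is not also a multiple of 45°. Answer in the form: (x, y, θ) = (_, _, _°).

Candidates: 13 free-cell centres × 16 headings = 208 poses. Raycast each; keep the one whose scan matches to 4 dp.
  (1.5, 3.5, 30°): beam 3 = 0.5774 ≠ 2.8868 ✗
  (4.5, 3.5, 105°): beam 1 = 0.5176 ≠ 1.0000 ✗
  (1.5, 4.5, 330°): beam 1 = 0.5774 ≠ 1.0000 ✗
  (1.5, 3.5, 120°): beam 2 = 0.5774 ≠ 1.0000 ✗
  (2.5, 1.5, 60°): beam 1 = 3.0000 ≠ 1.0000 ✗
  …
  (3.5, 3.5, 60°): r_1=1.0000, r_2=1.0000, r_3=2.8868, r_4=1.7321 — all match ✓
Unique over the lattice → pose = (3.5, 3.5, 60°).

(x, y, θ) = (3.5, 3.5, 60°)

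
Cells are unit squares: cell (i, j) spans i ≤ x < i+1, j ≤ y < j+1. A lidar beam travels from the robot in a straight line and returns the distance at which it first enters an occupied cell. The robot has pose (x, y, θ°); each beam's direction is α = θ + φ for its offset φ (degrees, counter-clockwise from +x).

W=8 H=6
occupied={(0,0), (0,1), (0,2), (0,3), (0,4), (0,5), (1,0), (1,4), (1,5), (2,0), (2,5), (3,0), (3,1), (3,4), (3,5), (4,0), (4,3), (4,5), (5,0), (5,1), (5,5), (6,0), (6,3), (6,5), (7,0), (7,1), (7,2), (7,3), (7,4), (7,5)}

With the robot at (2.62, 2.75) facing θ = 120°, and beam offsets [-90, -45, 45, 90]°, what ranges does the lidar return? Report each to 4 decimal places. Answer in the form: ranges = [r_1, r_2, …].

beam 1: φ=-90°, α=30°
  d=(0.8660,0.5000)  start (2,2)  tX=0.4388 tY=0.5000  stride 1/|dx|=1.1547 1/|dy|=2.0000
    cross x-line → (3,2), t=0.4388
    cross y-line → (3,3), t=0.5000
    cross x-line → (4,3), t=1.5935 (wall)
  → r_1 = 1.5935
beam 2: φ=-45°, α=75°
  d=(0.2588,0.9659)  start (2,2)  tX=1.4682 tY=0.2588  stride 1/|dx|=3.8637 1/|dy|=1.0353
    cross y-line → (2,3), t=0.2588
    cross y-line → (2,4), t=1.2941
    cross x-line → (3,4), t=1.4682 (wall)
  → r_2 = 1.4682
beam 3: φ=45°, α=165°
  d=(-0.9659,0.2588)  start (2,2)  tX=0.6419 tY=0.9659  stride 1/|dx|=1.0353 1/|dy|=3.8637
    cross x-line → (1,2), t=0.6419
    cross y-line → (1,3), t=0.9659
    cross x-line → (0,3), t=1.6771 (wall)
  → r_3 = 1.6771
beam 4: φ=90°, α=210°
  d=(-0.8660,-0.5000)  start (2,2)  tX=0.7159 tY=1.5000  stride 1/|dx|=1.1547 1/|dy|=2.0000
    cross x-line → (1,2), t=0.7159
    cross y-line → (1,1), t=1.5000
    cross x-line → (0,1), t=1.8706 (wall)
  → r_4 = 1.8706

ranges = [1.5935, 1.4682, 1.6771, 1.8706]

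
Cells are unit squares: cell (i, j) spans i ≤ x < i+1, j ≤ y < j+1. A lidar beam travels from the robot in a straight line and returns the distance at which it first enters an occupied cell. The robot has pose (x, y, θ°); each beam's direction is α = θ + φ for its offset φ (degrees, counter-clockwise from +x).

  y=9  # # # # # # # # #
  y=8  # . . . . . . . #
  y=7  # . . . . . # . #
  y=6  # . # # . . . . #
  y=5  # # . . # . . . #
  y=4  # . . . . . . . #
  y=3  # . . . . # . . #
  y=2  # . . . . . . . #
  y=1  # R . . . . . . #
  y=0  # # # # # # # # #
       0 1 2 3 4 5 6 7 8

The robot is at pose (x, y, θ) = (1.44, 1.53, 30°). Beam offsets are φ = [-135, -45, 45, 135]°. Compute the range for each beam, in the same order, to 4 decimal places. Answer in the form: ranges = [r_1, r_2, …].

ranges = [0.5487, 2.0478, 4.6277, 0.4555]

beam 1: φ=-135°, α=255°
  direction (-0.2588, -0.9659); cell (1,1); t to first gridline: x 1.7000, y 0.5487 (then +3.8637 / +1.0353)
    (1,0) via y @ 0.5487  # hit
  → r_1 = 0.5487
beam 2: φ=-45°, α=345°
  direction (0.9659, -0.2588); cell (1,1); t to first gridline: x 0.5798, y 2.0478 (then +1.0353 / +3.8637)
    (2,1) via x @ 0.5798
    (3,1) via x @ 1.6150
    (3,0) via y @ 2.0478  # hit
  → r_2 = 2.0478
beam 3: φ=45°, α=75°
  direction (0.2588, 0.9659); cell (1,1); t to first gridline: x 2.1637, y 0.4866 (then +3.8637 / +1.0353)
    (1,2) via y @ 0.4866
    (1,3) via y @ 1.5219
    (2,3) via x @ 2.1637
    (2,4) via y @ 2.5571
    (2,5) via y @ 3.5924
    (2,6) via y @ 4.6277  # hit
  → r_3 = 4.6277
beam 4: φ=135°, α=165°
  direction (-0.9659, 0.2588); cell (1,1); t to first gridline: x 0.4555, y 1.8159 (then +1.0353 / +3.8637)
    (0,1) via x @ 0.4555  # hit
  → r_4 = 0.4555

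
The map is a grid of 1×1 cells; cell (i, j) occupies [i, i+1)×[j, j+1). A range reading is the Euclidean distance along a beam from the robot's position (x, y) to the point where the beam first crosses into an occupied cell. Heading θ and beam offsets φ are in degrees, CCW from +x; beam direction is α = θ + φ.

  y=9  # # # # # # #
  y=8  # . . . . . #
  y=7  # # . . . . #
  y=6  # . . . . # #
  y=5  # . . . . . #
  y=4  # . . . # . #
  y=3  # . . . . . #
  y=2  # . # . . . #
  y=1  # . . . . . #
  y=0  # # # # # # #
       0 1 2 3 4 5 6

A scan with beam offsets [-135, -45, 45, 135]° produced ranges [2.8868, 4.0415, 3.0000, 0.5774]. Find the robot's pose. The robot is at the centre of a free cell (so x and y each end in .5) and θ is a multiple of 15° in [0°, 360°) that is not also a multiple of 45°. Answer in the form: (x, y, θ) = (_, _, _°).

The pose lattice has 36·16 = 576 candidates. Test each by forward raycasting.
  (2.5, 7.5, 255°): beam 1 = 1.7321 ≠ 2.8868 ✗
  (3.5, 3.5, 105°): beam 2 = 1.0000 ≠ 4.0415 ✗
  (1.5, 8.5, 300°): beam 1 = 0.5176 ≠ 2.8868 ✗
  …
  (4.5, 6.5, 255°): r_1=2.8868, r_2=4.0415, r_3=3.0000, r_4=0.5774 — all match ✓
No second candidate reproduces the full scan.

(x, y, θ) = (4.5, 6.5, 255°)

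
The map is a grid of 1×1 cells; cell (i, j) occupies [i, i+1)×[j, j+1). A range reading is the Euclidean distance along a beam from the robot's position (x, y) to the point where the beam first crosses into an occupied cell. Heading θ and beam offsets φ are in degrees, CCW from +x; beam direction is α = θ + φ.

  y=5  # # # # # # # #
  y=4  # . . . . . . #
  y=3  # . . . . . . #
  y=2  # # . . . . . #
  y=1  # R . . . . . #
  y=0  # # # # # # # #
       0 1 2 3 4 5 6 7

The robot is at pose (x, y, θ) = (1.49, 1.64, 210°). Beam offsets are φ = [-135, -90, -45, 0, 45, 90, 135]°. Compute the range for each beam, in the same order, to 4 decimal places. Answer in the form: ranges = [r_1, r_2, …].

beam 1: φ=-135°, α=75°
  cosα=0.2588 sinα=0.9659 | (1,1) | tMaxX 1.9705 tMaxY 0.3727 | tΔX 3.8637 tΔY 1.0353
    t=0.3727 [y] (1,2) — stop
  → r_1 = 0.3727
beam 2: φ=-90°, α=120°
  cosα=-0.5000 sinα=0.8660 | (1,1) | tMaxX 0.9800 tMaxY 0.4157 | tΔX 2.0000 tΔY 1.1547
    t=0.4157 [y] (1,2) — stop
  → r_2 = 0.4157
beam 3: φ=-45°, α=165°
  cosα=-0.9659 sinα=0.2588 | (1,1) | tMaxX 0.5073 tMaxY 1.3909 | tΔX 1.0353 tΔY 3.8637
    t=0.5073 [x] (0,1) — stop
  → r_3 = 0.5073
beam 4: φ=0°, α=210°
  cosα=-0.8660 sinα=-0.5000 | (1,1) | tMaxX 0.5658 tMaxY 1.2800 | tΔX 1.1547 tΔY 2.0000
    t=0.5658 [x] (0,1) — stop
  → r_4 = 0.5658
beam 5: φ=45°, α=255°
  cosα=-0.2588 sinα=-0.9659 | (1,1) | tMaxX 1.8932 tMaxY 0.6626 | tΔX 3.8637 tΔY 1.0353
    t=0.6626 [y] (1,0) — stop
  → r_5 = 0.6626
beam 6: φ=90°, α=300°
  cosα=0.5000 sinα=-0.8660 | (1,1) | tMaxX 1.0200 tMaxY 0.7390 | tΔX 2.0000 tΔY 1.1547
    t=0.7390 [y] (1,0) — stop
  → r_6 = 0.7390
beam 7: φ=135°, α=345°
  cosα=0.9659 sinα=-0.2588 | (1,1) | tMaxX 0.5280 tMaxY 2.4728 | tΔX 1.0353 tΔY 3.8637
    t=0.5280 [x] (2,1)
    t=1.5633 [x] (3,1)
    t=2.4728 [y] (3,0) — stop
  → r_7 = 2.4728

ranges = [0.3727, 0.4157, 0.5073, 0.5658, 0.6626, 0.7390, 2.4728]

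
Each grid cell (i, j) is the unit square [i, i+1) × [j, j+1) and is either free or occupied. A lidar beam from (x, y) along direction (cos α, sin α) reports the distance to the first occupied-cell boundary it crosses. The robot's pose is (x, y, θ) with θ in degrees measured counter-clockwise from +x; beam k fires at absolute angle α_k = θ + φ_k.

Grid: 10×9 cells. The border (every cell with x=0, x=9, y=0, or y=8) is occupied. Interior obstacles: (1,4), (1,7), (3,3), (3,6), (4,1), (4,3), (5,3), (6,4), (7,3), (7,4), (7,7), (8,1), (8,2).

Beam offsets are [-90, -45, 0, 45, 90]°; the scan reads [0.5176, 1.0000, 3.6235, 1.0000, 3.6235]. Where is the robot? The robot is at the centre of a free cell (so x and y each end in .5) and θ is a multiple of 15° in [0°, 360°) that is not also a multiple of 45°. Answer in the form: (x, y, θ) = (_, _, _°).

Enumerate (i+0.5, j+0.5, θ) over the 43 free cells and 16 admissible headings. For each, cast all 5 beams and compare to the given ranges.
  (2.5, 4.5, 255°): beam 2 = 0.5774 ≠ 1.0000 ✗
  (2.5, 1.5, 120°): beam 1 = 3.0000 ≠ 0.5176 ✗
  (8.5, 5.5, 240°): beam 1 = 5.0000 ≠ 0.5176 ✗
  (2.5, 6.5, 150°): beam 1 = 1.7321 ≠ 0.5176 ✗
  …
  (4.5, 7.5, 195°): r_1=0.5176, r_2=1.0000, r_3=3.6235, r_4=1.0000, r_5=3.6235 — all match ✓
Unique over the lattice → pose = (4.5, 7.5, 195°).

(x, y, θ) = (4.5, 7.5, 195°)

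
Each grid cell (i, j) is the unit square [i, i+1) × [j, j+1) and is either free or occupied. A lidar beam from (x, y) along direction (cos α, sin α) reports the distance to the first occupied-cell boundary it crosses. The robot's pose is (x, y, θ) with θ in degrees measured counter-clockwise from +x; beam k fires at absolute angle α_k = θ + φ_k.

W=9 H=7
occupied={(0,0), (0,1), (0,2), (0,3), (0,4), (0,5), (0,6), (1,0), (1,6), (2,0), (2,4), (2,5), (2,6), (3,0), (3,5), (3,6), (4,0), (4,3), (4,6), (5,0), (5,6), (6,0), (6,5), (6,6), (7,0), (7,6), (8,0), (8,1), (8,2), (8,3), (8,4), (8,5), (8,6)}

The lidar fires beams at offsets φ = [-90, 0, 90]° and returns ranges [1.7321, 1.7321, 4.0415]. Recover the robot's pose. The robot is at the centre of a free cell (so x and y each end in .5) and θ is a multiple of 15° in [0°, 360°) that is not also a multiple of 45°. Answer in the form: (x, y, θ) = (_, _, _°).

Enumerate (i+0.5, j+0.5, θ) over the 30 free cells and 16 admissible headings. For each, cast all 3 beams and compare to the given ranges.
  (4.5, 2.5, 165°): beam 1 = 0.5176 ≠ 1.7321 ✗
  (4.5, 4.5, 75°): beam 1 = 3.6235 ≠ 1.7321 ✗
  (6.5, 3.5, 210°): beam 1 = 2.8868 ≠ 1.7321 ✗
  (6.5, 2.5, 240°): beam 3 = 1.7321 ≠ 4.0415 ✗
  …
  (6.5, 2.5, 30°): r_1=1.7321, r_2=1.7321, r_3=4.0415 — all match ✓
No second candidate reproduces the full scan.

(x, y, θ) = (6.5, 2.5, 30°)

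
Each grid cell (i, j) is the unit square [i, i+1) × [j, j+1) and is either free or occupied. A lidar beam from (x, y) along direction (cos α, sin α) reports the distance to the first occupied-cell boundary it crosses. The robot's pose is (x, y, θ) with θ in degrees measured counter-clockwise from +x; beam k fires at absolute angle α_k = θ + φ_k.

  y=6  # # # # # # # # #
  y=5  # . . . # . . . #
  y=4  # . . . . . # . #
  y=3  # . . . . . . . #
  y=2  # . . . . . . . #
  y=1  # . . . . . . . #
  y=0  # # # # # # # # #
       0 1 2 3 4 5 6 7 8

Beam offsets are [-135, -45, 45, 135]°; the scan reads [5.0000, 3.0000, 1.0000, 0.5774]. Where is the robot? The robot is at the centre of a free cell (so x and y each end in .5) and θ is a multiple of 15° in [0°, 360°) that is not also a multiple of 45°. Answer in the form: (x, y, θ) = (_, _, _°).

(x, y, θ) = (2.5, 1.5, 165°)

The pose lattice has 33·16 = 528 candidates. Test each by forward raycasting.
  (5.5, 5.5, 75°): beam 1 = 1.0000 ≠ 5.0000 ✗
  (1.5, 3.5, 15°): beam 1 = 1.0000 ≠ 5.0000 ✗
  (1.5, 5.5, 60°): beam 1 = 4.6587 ≠ 5.0000 ✗
  (2.5, 2.5, 240°): beam 1 = 3.6235 ≠ 5.0000 ✗
  (2.5, 1.5, 30°): beam 1 = 0.5176 ≠ 5.0000 ✗
  …
  (2.5, 1.5, 165°): r_1=5.0000, r_2=3.0000, r_3=1.0000, r_4=0.5774 — all match ✓
Only this pose fits every beam.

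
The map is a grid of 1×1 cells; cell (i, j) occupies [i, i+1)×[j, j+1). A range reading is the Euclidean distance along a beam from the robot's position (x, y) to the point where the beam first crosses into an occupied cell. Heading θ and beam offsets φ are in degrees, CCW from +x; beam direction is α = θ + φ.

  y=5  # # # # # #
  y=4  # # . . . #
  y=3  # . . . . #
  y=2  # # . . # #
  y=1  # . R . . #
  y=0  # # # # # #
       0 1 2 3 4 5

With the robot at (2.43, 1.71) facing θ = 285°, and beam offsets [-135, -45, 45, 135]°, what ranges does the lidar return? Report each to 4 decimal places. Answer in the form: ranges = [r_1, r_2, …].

beam 1: φ=-135°, α=150°
  direction (-0.8660, 0.5000); cell (2,1); t to first gridline: x 0.4965, y 0.5800 (then +1.1547 / +2.0000)
    (1,1) via x @ 0.4965
    (1,2) via y @ 0.5800  # hit
  → r_1 = 0.5800
beam 2: φ=-45°, α=240°
  direction (-0.5000, -0.8660); cell (2,1); t to first gridline: x 0.8600, y 0.8198 (then +2.0000 / +1.1547)
    (2,0) via y @ 0.8198  # hit
  → r_2 = 0.8198
beam 3: φ=45°, α=330°
  direction (0.8660, -0.5000); cell (2,1); t to first gridline: x 0.6582, y 1.4200 (then +1.1547 / +2.0000)
    (3,1) via x @ 0.6582
    (3,0) via y @ 1.4200  # hit
  → r_3 = 1.4200
beam 4: φ=135°, α=60°
  direction (0.5000, 0.8660); cell (2,1); t to first gridline: x 1.1400, y 0.3349 (then +2.0000 / +1.1547)
    (2,2) via y @ 0.3349
    (3,2) via x @ 1.1400
    (3,3) via y @ 1.4896
    (3,4) via y @ 2.6443
    (4,4) via x @ 3.1400
    (4,5) via y @ 3.7990  # hit
  → r_4 = 3.7990

ranges = [0.5800, 0.8198, 1.4200, 3.7990]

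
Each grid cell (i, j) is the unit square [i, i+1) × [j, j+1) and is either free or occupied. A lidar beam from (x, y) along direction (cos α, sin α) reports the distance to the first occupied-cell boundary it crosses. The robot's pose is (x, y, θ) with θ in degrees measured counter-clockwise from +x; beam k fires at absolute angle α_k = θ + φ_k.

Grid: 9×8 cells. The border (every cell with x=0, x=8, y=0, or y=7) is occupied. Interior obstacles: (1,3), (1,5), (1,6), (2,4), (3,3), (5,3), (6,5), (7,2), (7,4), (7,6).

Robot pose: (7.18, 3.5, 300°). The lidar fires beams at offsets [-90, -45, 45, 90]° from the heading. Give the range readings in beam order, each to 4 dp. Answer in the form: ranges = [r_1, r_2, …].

ranges = [5.0000, 0.5176, 0.8489, 0.9469]

beam 1: φ=-90°, α=210°
  cosα=-0.8660 sinα=-0.5000 | (7,3) | tMaxX 0.2078 tMaxY 1.0000 | tΔX 1.1547 tΔY 2.0000
    t=0.2078 [x] (6,3)
    t=1.0000 [y] (6,2)
    t=1.3625 [x] (5,2)
    t=2.5172 [x] (4,2)
    t=3.0000 [y] (4,1)
    t=3.6719 [x] (3,1)
    t=4.8266 [x] (2,1)
    t=5.0000 [y] (2,0) — stop
  → r_1 = 5.0000
beam 2: φ=-45°, α=255°
  cosα=-0.2588 sinα=-0.9659 | (7,3) | tMaxX 0.6955 tMaxY 0.5176 | tΔX 3.8637 tΔY 1.0353
    t=0.5176 [y] (7,2) — stop
  → r_2 = 0.5176
beam 3: φ=45°, α=345°
  cosα=0.9659 sinα=-0.2588 | (7,3) | tMaxX 0.8489 tMaxY 1.9319 | tΔX 1.0353 tΔY 3.8637
    t=0.8489 [x] (8,3) — stop
  → r_3 = 0.8489
beam 4: φ=90°, α=30°
  cosα=0.8660 sinα=0.5000 | (7,3) | tMaxX 0.9469 tMaxY 1.0000 | tΔX 1.1547 tΔY 2.0000
    t=0.9469 [x] (8,3) — stop
  → r_4 = 0.9469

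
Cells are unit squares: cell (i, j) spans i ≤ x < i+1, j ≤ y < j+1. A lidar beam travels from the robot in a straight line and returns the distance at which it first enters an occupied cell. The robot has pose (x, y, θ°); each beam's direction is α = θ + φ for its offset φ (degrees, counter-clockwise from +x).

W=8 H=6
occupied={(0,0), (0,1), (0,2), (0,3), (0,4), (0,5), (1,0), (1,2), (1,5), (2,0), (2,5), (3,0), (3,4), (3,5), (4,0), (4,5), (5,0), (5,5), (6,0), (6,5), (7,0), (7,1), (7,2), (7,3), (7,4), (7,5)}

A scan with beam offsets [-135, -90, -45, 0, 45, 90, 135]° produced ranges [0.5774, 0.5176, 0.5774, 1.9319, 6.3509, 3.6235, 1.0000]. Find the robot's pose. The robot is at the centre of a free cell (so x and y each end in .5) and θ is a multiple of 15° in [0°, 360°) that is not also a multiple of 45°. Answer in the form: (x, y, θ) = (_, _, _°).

The pose lattice has 22·16 = 352 candidates. Test each by forward raycasting.
  (2.5, 3.5, 30°): beam 1 = 2.5882 ≠ 0.5774 ✗
  (2.5, 4.5, 75°): beam 1 = 4.0415 ≠ 0.5774 ✗
  (2.5, 1.5, 195°): beam 1 = 2.8868 ≠ 0.5774 ✗
  (5.5, 1.5, 30°): beam 1 = 0.5176 ≠ 0.5774 ✗
  …
  (6.5, 4.5, 165°): r_1=0.5774, r_2=0.5176, r_3=0.5774, r_4=1.9319, r_5=6.3509, r_6=3.6235, r_7=1.0000 — all match ✓
No second candidate reproduces the full scan.

(x, y, θ) = (6.5, 4.5, 165°)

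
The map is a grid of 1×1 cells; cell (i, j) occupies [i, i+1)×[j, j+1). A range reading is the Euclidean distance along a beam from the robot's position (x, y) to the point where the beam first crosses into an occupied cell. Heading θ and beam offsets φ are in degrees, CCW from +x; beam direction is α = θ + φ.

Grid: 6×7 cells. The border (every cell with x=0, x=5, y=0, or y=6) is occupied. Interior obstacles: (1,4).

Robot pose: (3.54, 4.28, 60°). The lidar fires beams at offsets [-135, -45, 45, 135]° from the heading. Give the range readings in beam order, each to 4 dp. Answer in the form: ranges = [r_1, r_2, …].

beam 1: φ=-135°, α=285°
  dir = (cos 285°, sin 285°) = (0.2588, -0.9659); from cell (3,4)
  next x-line at t=1.7773, next y-line at t=0.2899; Δt_x=3.8637, Δt_y=1.0353
    y: enter (3,3) at t=0.2899
    y: enter (3,2) at t=1.3252
    x: enter (4,2) at t=1.7773
    y: enter (4,1) at t=2.3604
    y: enter (4,0) at t=3.3957 ← occupied
  → r_1 = 3.3957
beam 2: φ=-45°, α=15°
  dir = (cos 15°, sin 15°) = (0.9659, 0.2588); from cell (3,4)
  next x-line at t=0.4762, next y-line at t=2.7819; Δt_x=1.0353, Δt_y=3.8637
    x: enter (4,4) at t=0.4762
    x: enter (5,4) at t=1.5115 ← occupied
  → r_2 = 1.5115
beam 3: φ=45°, α=105°
  dir = (cos 105°, sin 105°) = (-0.2588, 0.9659); from cell (3,4)
  next x-line at t=2.0864, next y-line at t=0.7454; Δt_x=3.8637, Δt_y=1.0353
    y: enter (3,5) at t=0.7454
    y: enter (3,6) at t=1.7807 ← occupied
  → r_3 = 1.7807
beam 4: φ=135°, α=195°
  dir = (cos 195°, sin 195°) = (-0.9659, -0.2588); from cell (3,4)
  next x-line at t=0.5590, next y-line at t=1.0818; Δt_x=1.0353, Δt_y=3.8637
    x: enter (2,4) at t=0.5590
    y: enter (2,3) at t=1.0818
    x: enter (1,3) at t=1.5943
    x: enter (0,3) at t=2.6296 ← occupied
  → r_4 = 2.6296

ranges = [3.3957, 1.5115, 1.7807, 2.6296]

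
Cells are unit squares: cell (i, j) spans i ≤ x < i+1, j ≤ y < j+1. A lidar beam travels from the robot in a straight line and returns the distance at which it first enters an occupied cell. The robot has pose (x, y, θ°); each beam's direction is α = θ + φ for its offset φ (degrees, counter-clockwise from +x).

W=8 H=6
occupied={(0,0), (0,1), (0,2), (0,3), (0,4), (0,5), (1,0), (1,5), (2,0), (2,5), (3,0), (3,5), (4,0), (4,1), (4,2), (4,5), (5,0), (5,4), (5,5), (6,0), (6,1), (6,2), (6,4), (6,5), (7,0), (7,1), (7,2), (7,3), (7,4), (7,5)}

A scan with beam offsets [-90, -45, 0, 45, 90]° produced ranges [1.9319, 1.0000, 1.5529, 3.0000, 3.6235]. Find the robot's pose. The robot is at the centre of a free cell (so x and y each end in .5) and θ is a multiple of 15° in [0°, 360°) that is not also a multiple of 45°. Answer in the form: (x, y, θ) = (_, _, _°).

Candidates: 18 free-cell centres × 16 headings = 288 poses. Raycast each; keep the one whose scan matches to 4 dp.
  (2.5, 3.5, 165°): beam 1 = 1.5529 ≠ 1.9319 ✗
  (1.5, 2.5, 240°): beam 1 = 0.5774 ≠ 1.9319 ✗
  (1.5, 4.5, 75°): beam 1 = 5.6940 ≠ 1.9319 ✗
  (6.5, 3.5, 75°): beam 1 = 0.5176 ≠ 1.9319 ✗
  …
  (4.5, 3.5, 105°): r_1=1.9319, r_2=1.0000, r_3=1.5529, r_4=3.0000, r_5=3.6235 — all match ✓
No second candidate reproduces the full scan.

(x, y, θ) = (4.5, 3.5, 105°)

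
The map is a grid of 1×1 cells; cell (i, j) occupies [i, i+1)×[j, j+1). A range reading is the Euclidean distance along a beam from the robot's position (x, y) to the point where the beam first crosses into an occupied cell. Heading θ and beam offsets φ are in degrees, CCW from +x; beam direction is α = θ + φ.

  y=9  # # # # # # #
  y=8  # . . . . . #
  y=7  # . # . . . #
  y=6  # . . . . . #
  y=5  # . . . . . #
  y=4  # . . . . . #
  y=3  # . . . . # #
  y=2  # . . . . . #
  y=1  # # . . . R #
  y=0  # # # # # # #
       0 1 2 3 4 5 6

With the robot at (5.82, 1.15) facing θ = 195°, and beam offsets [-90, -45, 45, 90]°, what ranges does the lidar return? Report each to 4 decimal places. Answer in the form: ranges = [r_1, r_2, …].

beam 1: φ=-90°, α=105°
  cosα=-0.2588 sinα=0.9659 | (5,1) | tMaxX 3.1682 tMaxY 0.8800 | tΔX 3.8637 tΔY 1.0353
    t=0.8800 [y] (5,2)
    t=1.9153 [y] (5,3) — stop
  → r_1 = 1.9153
beam 2: φ=-45°, α=150°
  cosα=-0.8660 sinα=0.5000 | (5,1) | tMaxX 0.9469 tMaxY 1.7000 | tΔX 1.1547 tΔY 2.0000
    t=0.9469 [x] (4,1)
    t=1.7000 [y] (4,2)
    t=2.1016 [x] (3,2)
    t=3.2563 [x] (2,2)
    t=3.7000 [y] (2,3)
    t=4.4110 [x] (1,3)
    t=5.5657 [x] (0,3) — stop
  → r_2 = 5.5657
beam 3: φ=45°, α=240°
  cosα=-0.5000 sinα=-0.8660 | (5,1) | tMaxX 1.6400 tMaxY 0.1732 | tΔX 2.0000 tΔY 1.1547
    t=0.1732 [y] (5,0) — stop
  → r_3 = 0.1732
beam 4: φ=90°, α=285°
  cosα=0.2588 sinα=-0.9659 | (5,1) | tMaxX 0.6955 tMaxY 0.1553 | tΔX 3.8637 tΔY 1.0353
    t=0.1553 [y] (5,0) — stop
  → r_4 = 0.1553

ranges = [1.9153, 5.5657, 0.1732, 0.1553]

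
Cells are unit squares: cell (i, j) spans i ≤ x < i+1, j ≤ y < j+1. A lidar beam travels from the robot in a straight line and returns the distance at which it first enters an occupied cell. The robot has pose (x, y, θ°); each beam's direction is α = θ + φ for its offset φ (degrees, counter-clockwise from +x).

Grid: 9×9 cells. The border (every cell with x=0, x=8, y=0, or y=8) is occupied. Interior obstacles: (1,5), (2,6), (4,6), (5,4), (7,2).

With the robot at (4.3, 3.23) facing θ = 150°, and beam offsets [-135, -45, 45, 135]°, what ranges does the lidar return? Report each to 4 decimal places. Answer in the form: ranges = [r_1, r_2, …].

beam 1: φ=-135°, α=15°
  direction (0.9659, 0.2588); cell (4,3); t to first gridline: x 0.7247, y 2.9751 (then +1.0353 / +3.8637)
    (5,3) via x @ 0.7247
    (6,3) via x @ 1.7600
    (7,3) via x @ 2.7952
    (7,4) via y @ 2.9751
    (8,4) via x @ 3.8305  # hit
  → r_1 = 3.8305
beam 2: φ=-45°, α=105°
  direction (-0.2588, 0.9659); cell (4,3); t to first gridline: x 1.1591, y 0.7972 (then +3.8637 / +1.0353)
    (4,4) via y @ 0.7972
    (3,4) via x @ 1.1591
    (3,5) via y @ 1.8324
    (3,6) via y @ 2.8677
    (3,7) via y @ 3.9030
    (3,8) via y @ 4.9383  # hit
  → r_2 = 4.9383
beam 3: φ=45°, α=195°
  direction (-0.9659, -0.2588); cell (4,3); t to first gridline: x 0.3106, y 0.8887 (then +1.0353 / +3.8637)
    (3,3) via x @ 0.3106
    (3,2) via y @ 0.8887
    (2,2) via x @ 1.3459
    (1,2) via x @ 2.3811
    (0,2) via x @ 3.4164  # hit
  → r_3 = 3.4164
beam 4: φ=135°, α=285°
  direction (0.2588, -0.9659); cell (4,3); t to first gridline: x 2.7046, y 0.2381 (then +3.8637 / +1.0353)
    (4,2) via y @ 0.2381
    (4,1) via y @ 1.2734
    (4,0) via y @ 2.3087  # hit
  → r_4 = 2.3087

ranges = [3.8305, 4.9383, 3.4164, 2.3087]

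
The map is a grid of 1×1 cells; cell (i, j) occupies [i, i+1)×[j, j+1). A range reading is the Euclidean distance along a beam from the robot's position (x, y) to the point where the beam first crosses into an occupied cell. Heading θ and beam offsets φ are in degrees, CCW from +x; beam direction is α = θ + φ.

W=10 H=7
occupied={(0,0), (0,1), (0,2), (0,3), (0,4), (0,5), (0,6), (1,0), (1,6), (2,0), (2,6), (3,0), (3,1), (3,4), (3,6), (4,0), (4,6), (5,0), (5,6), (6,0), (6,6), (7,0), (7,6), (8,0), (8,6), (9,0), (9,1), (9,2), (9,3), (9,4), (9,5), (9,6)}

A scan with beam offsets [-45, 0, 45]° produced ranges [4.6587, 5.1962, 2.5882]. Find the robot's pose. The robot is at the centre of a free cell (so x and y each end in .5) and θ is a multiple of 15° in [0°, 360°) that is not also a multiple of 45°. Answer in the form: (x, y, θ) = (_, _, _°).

(x, y, θ) = (4.5, 1.5, 60°)

Candidates: 38 free-cell centres × 16 headings = 608 poses. Raycast each; keep the one whose scan matches to 4 dp.
  (5.5, 1.5, 15°): beam 1 = 1.0000 ≠ 4.6587 ✗
  (3.5, 5.5, 75°): beam 1 = 1.0000 ≠ 4.6587 ✗
  (5.5, 3.5, 255°): beam 1 = 5.0000 ≠ 4.6587 ✗
  …
  (4.5, 1.5, 60°): r_1=4.6587, r_2=5.1962, r_3=2.5882 — all match ✓
Only this pose fits every beam.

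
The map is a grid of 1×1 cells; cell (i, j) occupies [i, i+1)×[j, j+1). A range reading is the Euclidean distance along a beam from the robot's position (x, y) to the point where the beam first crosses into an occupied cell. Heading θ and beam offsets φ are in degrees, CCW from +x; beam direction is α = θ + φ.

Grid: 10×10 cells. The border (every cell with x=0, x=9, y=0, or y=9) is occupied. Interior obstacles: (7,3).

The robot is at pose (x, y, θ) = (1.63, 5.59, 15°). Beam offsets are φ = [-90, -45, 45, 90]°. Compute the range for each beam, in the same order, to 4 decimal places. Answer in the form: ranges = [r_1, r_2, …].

ranges = [4.7519, 8.5101, 3.9375, 2.4341]

beam 1: φ=-90°, α=285°
  d=(0.2588,-0.9659)  start (1,5)  tX=1.4296 tY=0.6108  stride 1/|dx|=3.8637 1/|dy|=1.0353
    cross y-line → (1,4), t=0.6108
    cross x-line → (2,4), t=1.4296
    cross y-line → (2,3), t=1.6461
    cross y-line → (2,2), t=2.6814
    cross y-line → (2,1), t=3.7166
    cross y-line → (2,0), t=4.7519 (wall)
  → r_1 = 4.7519
beam 2: φ=-45°, α=330°
  d=(0.8660,-0.5000)  start (1,5)  tX=0.4272 tY=1.1800  stride 1/|dx|=1.1547 1/|dy|=2.0000
    cross x-line → (2,5), t=0.4272
    cross y-line → (2,4), t=1.1800
    cross x-line → (3,4), t=1.5819
    cross x-line → (4,4), t=2.7366
    cross y-line → (4,3), t=3.1800
    cross x-line → (5,3), t=3.8913
    cross x-line → (6,3), t=5.0460
    cross y-line → (6,2), t=5.1800
    cross x-line → (7,2), t=6.2007
    cross y-line → (7,1), t=7.1800
    cross x-line → (8,1), t=7.3554
    cross x-line → (9,1), t=8.5101 (wall)
  → r_2 = 8.5101
beam 3: φ=45°, α=60°
  d=(0.5000,0.8660)  start (1,5)  tX=0.7400 tY=0.4734  stride 1/|dx|=2.0000 1/|dy|=1.1547
    cross y-line → (1,6), t=0.4734
    cross x-line → (2,6), t=0.7400
    cross y-line → (2,7), t=1.6281
    cross x-line → (3,7), t=2.7400
    cross y-line → (3,8), t=2.7828
    cross y-line → (3,9), t=3.9375 (wall)
  → r_3 = 3.9375
beam 4: φ=90°, α=105°
  d=(-0.2588,0.9659)  start (1,5)  tX=2.4341 tY=0.4245  stride 1/|dx|=3.8637 1/|dy|=1.0353
    cross y-line → (1,6), t=0.4245
    cross y-line → (1,7), t=1.4597
    cross x-line → (0,7), t=2.4341 (wall)
  → r_4 = 2.4341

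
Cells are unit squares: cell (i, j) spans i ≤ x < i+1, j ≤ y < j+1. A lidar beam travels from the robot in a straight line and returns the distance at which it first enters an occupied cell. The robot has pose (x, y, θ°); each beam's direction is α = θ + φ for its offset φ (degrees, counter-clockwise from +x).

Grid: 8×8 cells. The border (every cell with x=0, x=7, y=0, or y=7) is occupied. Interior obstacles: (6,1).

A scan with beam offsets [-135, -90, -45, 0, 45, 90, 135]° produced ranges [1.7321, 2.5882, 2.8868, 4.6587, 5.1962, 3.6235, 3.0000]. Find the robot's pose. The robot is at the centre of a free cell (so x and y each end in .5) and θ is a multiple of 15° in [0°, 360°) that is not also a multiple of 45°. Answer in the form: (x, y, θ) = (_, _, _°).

The pose lattice has 35·16 = 560 candidates. Test each by forward raycasting.
  (2.5, 6.5, 165°): beam 1 = 1.0000 ≠ 1.7321 ✗
  (1.5, 5.5, 330°): beam 1 = 0.5176 ≠ 1.7321 ✗
  (3.5, 2.5, 75°): beam 3 = 4.0415 ≠ 2.8868 ✗
  (4.5, 3.5, 150°): beam 1 = 2.5882 ≠ 1.7321 ✗
  …
  (2.5, 3.5, 345°): r_1=1.7321, r_2=2.5882, r_3=2.8868, r_4=4.6587, r_5=5.1962, r_6=3.6235, r_7=3.0000 — all match ✓
Unique over the lattice → pose = (2.5, 3.5, 345°).

(x, y, θ) = (2.5, 3.5, 345°)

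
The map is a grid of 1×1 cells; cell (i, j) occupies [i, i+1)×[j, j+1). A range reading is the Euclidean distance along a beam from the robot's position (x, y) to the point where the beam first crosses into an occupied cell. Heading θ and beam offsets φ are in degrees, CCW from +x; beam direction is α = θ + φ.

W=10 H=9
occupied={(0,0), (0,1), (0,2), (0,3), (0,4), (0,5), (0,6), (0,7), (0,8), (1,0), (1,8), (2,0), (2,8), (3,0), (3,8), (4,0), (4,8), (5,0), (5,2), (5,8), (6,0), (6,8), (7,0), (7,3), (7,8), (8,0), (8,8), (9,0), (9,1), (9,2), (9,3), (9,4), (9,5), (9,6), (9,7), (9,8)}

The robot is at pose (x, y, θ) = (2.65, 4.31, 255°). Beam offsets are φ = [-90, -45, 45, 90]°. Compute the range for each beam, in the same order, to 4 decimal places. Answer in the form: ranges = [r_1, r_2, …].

ranges = [1.7082, 1.9053, 3.8221, 4.5035]

beam 1: φ=-90°, α=165°
  direction (-0.9659, 0.2588); cell (2,4); t to first gridline: x 0.6729, y 2.6660 (then +1.0353 / +3.8637)
    (1,4) via x @ 0.6729
    (0,4) via x @ 1.7082  # hit
  → r_1 = 1.7082
beam 2: φ=-45°, α=210°
  direction (-0.8660, -0.5000); cell (2,4); t to first gridline: x 0.7506, y 0.6200 (then +1.1547 / +2.0000)
    (2,3) via y @ 0.6200
    (1,3) via x @ 0.7506
    (0,3) via x @ 1.9053  # hit
  → r_2 = 1.9053
beam 3: φ=45°, α=300°
  direction (0.5000, -0.8660); cell (2,4); t to first gridline: x 0.7000, y 0.3580 (then +2.0000 / +1.1547)
    (2,3) via y @ 0.3580
    (3,3) via x @ 0.7000
    (3,2) via y @ 1.5127
    (3,1) via y @ 2.6674
    (4,1) via x @ 2.7000
    (4,0) via y @ 3.8221  # hit
  → r_3 = 3.8221
beam 4: φ=90°, α=345°
  direction (0.9659, -0.2588); cell (2,4); t to first gridline: x 0.3623, y 1.1977 (then +1.0353 / +3.8637)
    (3,4) via x @ 0.3623
    (3,3) via y @ 1.1977
    (4,3) via x @ 1.3976
    (5,3) via x @ 2.4329
    (6,3) via x @ 3.4682
    (7,3) via x @ 4.5035  # hit
  → r_4 = 4.5035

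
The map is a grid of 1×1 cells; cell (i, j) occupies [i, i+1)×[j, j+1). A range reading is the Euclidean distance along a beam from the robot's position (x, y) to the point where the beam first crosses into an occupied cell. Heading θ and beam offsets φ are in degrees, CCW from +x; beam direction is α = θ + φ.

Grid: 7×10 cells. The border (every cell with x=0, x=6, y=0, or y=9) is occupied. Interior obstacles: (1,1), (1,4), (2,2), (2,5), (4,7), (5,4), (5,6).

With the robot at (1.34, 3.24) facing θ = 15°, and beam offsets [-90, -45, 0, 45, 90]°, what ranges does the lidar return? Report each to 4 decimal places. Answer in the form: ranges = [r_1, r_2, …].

beam 1: φ=-90°, α=285°
  cosα=0.2588 sinα=-0.9659 | (1,3) | tMaxX 2.5500 tMaxY 0.2485 | tΔX 3.8637 tΔY 1.0353
    t=0.2485 [y] (1,2)
    t=1.2837 [y] (1,1) — stop
  → r_1 = 1.2837
beam 2: φ=-45°, α=330°
  cosα=0.8660 sinα=-0.5000 | (1,3) | tMaxX 0.7621 tMaxY 0.4800 | tΔX 1.1547 tΔY 2.0000
    t=0.4800 [y] (1,2)
    t=0.7621 [x] (2,2) — stop
  → r_2 = 0.7621
beam 3: φ=0°, α=15°
  cosα=0.9659 sinα=0.2588 | (1,3) | tMaxX 0.6833 tMaxY 2.9364 | tΔX 1.0353 tΔY 3.8637
    t=0.6833 [x] (2,3)
    t=1.7186 [x] (3,3)
    t=2.7538 [x] (4,3)
    t=2.9364 [y] (4,4)
    t=3.7891 [x] (5,4) — stop
  → r_3 = 3.7891
beam 4: φ=45°, α=60°
  cosα=0.5000 sinα=0.8660 | (1,3) | tMaxX 1.3200 tMaxY 0.8776 | tΔX 2.0000 tΔY 1.1547
    t=0.8776 [y] (1,4) — stop
  → r_4 = 0.8776
beam 5: φ=90°, α=105°
  cosα=-0.2588 sinα=0.9659 | (1,3) | tMaxX 1.3137 tMaxY 0.7868 | tΔX 3.8637 tΔY 1.0353
    t=0.7868 [y] (1,4) — stop
  → r_5 = 0.7868

ranges = [1.2837, 0.7621, 3.7891, 0.8776, 0.7868]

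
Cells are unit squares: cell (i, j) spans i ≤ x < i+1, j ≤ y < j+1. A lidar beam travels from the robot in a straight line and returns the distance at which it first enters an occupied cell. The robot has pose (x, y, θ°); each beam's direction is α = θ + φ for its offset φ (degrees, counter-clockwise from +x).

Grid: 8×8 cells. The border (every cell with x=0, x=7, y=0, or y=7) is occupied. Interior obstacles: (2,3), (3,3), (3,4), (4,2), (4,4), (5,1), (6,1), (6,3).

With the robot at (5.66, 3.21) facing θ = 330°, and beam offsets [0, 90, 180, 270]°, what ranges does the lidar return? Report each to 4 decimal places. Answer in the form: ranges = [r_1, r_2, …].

beam 1: φ=0°, α=330°
  d=(0.8660,-0.5000)  start (5,3)  tX=0.3926 tY=0.4200  stride 1/|dx|=1.1547 1/|dy|=2.0000
    cross x-line → (6,3), t=0.3926 (wall)
  → r_1 = 0.3926
beam 2: φ=90°, α=60°
  d=(0.5000,0.8660)  start (5,3)  tX=0.6800 tY=0.9122  stride 1/|dx|=2.0000 1/|dy|=1.1547
    cross x-line → (6,3), t=0.6800 (wall)
  → r_2 = 0.6800
beam 3: φ=180°, α=150°
  d=(-0.8660,0.5000)  start (5,3)  tX=0.7621 tY=1.5800  stride 1/|dx|=1.1547 1/|dy|=2.0000
    cross x-line → (4,3), t=0.7621
    cross y-line → (4,4), t=1.5800 (wall)
  → r_3 = 1.5800
beam 4: φ=270°, α=240°
  d=(-0.5000,-0.8660)  start (5,3)  tX=1.3200 tY=0.2425  stride 1/|dx|=2.0000 1/|dy|=1.1547
    cross y-line → (5,2), t=0.2425
    cross x-line → (4,2), t=1.3200 (wall)
  → r_4 = 1.3200

ranges = [0.3926, 0.6800, 1.5800, 1.3200]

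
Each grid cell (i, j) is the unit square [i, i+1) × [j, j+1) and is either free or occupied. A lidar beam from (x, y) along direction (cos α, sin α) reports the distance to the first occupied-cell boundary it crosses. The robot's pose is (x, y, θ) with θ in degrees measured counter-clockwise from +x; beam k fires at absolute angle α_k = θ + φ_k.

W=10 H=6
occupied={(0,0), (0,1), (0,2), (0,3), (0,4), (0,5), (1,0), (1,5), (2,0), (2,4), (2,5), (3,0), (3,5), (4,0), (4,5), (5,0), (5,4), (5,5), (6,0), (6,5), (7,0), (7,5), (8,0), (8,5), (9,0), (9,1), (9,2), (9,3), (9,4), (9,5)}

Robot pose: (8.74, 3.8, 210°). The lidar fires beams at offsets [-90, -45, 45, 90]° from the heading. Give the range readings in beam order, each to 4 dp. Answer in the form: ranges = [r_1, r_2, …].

beam 1: φ=-90°, α=120°
  direction (-0.5000, 0.8660); cell (8,3); t to first gridline: x 1.4800, y 0.2309 (then +2.0000 / +1.1547)
    (8,4) via y @ 0.2309
    (8,5) via y @ 1.3856  # hit
  → r_1 = 1.3856
beam 2: φ=-45°, α=165°
  direction (-0.9659, 0.2588); cell (8,3); t to first gridline: x 0.7661, y 0.7727 (then +1.0353 / +3.8637)
    (7,3) via x @ 0.7661
    (7,4) via y @ 0.7727
    (6,4) via x @ 1.8014
    (5,4) via x @ 2.8367  # hit
  → r_2 = 2.8367
beam 3: φ=45°, α=255°
  direction (-0.2588, -0.9659); cell (8,3); t to first gridline: x 2.8591, y 0.8282 (then +3.8637 / +1.0353)
    (8,2) via y @ 0.8282
    (8,1) via y @ 1.8635
    (7,1) via x @ 2.8591
    (7,0) via y @ 2.8988  # hit
  → r_3 = 2.8988
beam 4: φ=90°, α=300°
  direction (0.5000, -0.8660); cell (8,3); t to first gridline: x 0.5200, y 0.9238 (then +2.0000 / +1.1547)
    (9,3) via x @ 0.5200  # hit
  → r_4 = 0.5200

ranges = [1.3856, 2.8367, 2.8988, 0.5200]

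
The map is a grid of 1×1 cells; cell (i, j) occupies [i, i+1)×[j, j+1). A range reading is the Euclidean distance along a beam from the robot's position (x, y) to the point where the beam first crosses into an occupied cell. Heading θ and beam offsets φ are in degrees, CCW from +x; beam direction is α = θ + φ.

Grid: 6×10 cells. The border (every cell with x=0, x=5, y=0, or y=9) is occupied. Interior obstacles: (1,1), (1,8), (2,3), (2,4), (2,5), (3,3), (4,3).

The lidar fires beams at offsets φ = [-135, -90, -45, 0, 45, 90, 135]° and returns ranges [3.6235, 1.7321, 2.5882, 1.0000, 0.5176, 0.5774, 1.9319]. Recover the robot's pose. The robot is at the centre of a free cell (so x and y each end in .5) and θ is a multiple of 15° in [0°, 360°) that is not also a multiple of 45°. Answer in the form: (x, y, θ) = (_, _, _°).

The pose lattice has 25·16 = 400 candidates. Test each by forward raycasting.
  (4.5, 8.5, 165°): beam 1 = 0.5774 ≠ 3.6235 ✗
  (1.5, 6.5, 165°): beam 1 = 4.0415 ≠ 3.6235 ✗
  (4.5, 2.5, 195°): beam 1 = 0.5774 ≠ 3.6235 ✗
  (4.5, 6.5, 330°): beam 1 = 1.9319 ≠ 3.6235 ✗
  (4.5, 7.5, 255°): beam 1 = 1.7321 ≠ 3.6235 ✗
  …
  (4.5, 6.5, 300°): r_1=3.6235, r_2=1.7321, r_3=2.5882, r_4=1.0000, r_5=0.5176, r_6=0.5774, r_7=1.9319 — all match ✓
Unique over the lattice → pose = (4.5, 6.5, 300°).

(x, y, θ) = (4.5, 6.5, 300°)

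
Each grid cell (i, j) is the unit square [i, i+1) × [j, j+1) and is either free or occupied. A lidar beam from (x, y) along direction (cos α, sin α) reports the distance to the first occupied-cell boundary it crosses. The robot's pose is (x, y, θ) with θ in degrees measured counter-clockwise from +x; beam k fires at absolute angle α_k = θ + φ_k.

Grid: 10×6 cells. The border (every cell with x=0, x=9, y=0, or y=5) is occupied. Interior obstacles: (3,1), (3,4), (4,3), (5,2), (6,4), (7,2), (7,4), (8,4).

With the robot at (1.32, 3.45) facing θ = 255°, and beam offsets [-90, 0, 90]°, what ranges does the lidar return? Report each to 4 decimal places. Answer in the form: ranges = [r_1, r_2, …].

beam 1: φ=-90°, α=165°
  dir = (cos 165°, sin 165°) = (-0.9659, 0.2588); from cell (1,3)
  next x-line at t=0.3313, next y-line at t=2.1250; Δt_x=1.0353, Δt_y=3.8637
    x: enter (0,3) at t=0.3313 ← occupied
  → r_1 = 0.3313
beam 2: φ=0°, α=255°
  dir = (cos 255°, sin 255°) = (-0.2588, -0.9659); from cell (1,3)
  next x-line at t=1.2364, next y-line at t=0.4659; Δt_x=3.8637, Δt_y=1.0353
    y: enter (1,2) at t=0.4659
    x: enter (0,2) at t=1.2364 ← occupied
  → r_2 = 1.2364
beam 3: φ=90°, α=345°
  dir = (cos 345°, sin 345°) = (0.9659, -0.2588); from cell (1,3)
  next x-line at t=0.7040, next y-line at t=1.7387; Δt_x=1.0353, Δt_y=3.8637
    x: enter (2,3) at t=0.7040
    y: enter (2,2) at t=1.7387
    x: enter (3,2) at t=1.7393
    x: enter (4,2) at t=2.7745
    x: enter (5,2) at t=3.8098 ← occupied
  → r_3 = 3.8098

ranges = [0.3313, 1.2364, 3.8098]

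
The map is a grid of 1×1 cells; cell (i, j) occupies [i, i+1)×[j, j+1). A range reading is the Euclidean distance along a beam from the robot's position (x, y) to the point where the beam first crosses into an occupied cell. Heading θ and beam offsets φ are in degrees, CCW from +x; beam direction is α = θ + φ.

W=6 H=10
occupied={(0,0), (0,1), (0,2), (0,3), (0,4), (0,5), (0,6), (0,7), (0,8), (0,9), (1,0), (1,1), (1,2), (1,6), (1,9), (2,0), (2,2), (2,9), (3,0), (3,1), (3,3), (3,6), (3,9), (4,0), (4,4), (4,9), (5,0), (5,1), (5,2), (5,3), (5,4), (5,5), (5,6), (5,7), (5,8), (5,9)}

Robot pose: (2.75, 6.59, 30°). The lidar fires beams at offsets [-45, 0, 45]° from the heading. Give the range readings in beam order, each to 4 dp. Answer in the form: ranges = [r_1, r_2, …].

ranges = [0.2588, 0.2887, 2.4950]

beam 1: φ=-45°, α=345°
  d=(0.9659,-0.2588)  start (2,6)  tX=0.2588 tY=2.2796  stride 1/|dx|=1.0353 1/|dy|=3.8637
    cross x-line → (3,6), t=0.2588 (wall)
  → r_1 = 0.2588
beam 2: φ=0°, α=30°
  d=(0.8660,0.5000)  start (2,6)  tX=0.2887 tY=0.8200  stride 1/|dx|=1.1547 1/|dy|=2.0000
    cross x-line → (3,6), t=0.2887 (wall)
  → r_2 = 0.2887
beam 3: φ=45°, α=75°
  d=(0.2588,0.9659)  start (2,6)  tX=0.9659 tY=0.4245  stride 1/|dx|=3.8637 1/|dy|=1.0353
    cross y-line → (2,7), t=0.4245
    cross x-line → (3,7), t=0.9659
    cross y-line → (3,8), t=1.4597
    cross y-line → (3,9), t=2.4950 (wall)
  → r_3 = 2.4950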